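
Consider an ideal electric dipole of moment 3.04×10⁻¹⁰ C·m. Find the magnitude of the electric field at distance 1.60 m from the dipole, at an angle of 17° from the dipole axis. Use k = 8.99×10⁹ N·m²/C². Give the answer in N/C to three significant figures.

E ≈ 1.29 N/C

At angle θ the dipole field magnitude is E = (kp/r³)·√(1 + 3cos²θ).
kp/r³ = (8.99×10⁹)(3.04×10⁻¹⁰) / (1.60)³ = 0.6672 N/C.
√(1 + 3cos²17°) = √(1 + 3·0.9145) = √3.7436 ≈ 1.9348.
E ≈ 0.6672 × 1.935 = 1.291 N/C.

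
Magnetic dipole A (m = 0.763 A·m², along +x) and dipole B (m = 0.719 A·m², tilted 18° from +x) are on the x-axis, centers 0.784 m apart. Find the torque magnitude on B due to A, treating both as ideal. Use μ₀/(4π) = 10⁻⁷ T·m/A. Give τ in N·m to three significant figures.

Dipole B is on the axis of dipole A, so B₁ there is axial: B₁ = (μ₀/4π)·2m₁/r³ along +x.
B₁ = 2(10⁻⁷)(0.763)/(0.784)³ = 3.167×10⁻⁷ T.
τ = m₂ B₁ sinθ.
τ = (0.719)(3.167×10⁻⁷)·sin18° = 7.036×10⁻⁸ N·m.

τ ≈ 7.04×10⁻⁸ N·m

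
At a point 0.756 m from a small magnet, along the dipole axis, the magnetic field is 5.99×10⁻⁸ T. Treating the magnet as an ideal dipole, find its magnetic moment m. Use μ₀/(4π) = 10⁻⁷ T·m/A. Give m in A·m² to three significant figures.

m ≈ 0.129 A·m²

On axis B = (μ₀/4π)·2m/r³, so m = Br³·4π/(μ₀·2).
m = (5.99×10⁻⁸)·(0.756)³ / (2·10⁻⁷) = 0.1294 A·m².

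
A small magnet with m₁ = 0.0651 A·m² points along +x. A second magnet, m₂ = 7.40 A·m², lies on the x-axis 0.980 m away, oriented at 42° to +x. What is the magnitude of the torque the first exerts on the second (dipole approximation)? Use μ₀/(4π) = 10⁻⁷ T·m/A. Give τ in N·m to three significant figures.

Dipole B is on the axis of dipole A, so B₁ there is axial: B₁ = (μ₀/4π)·2m₁/r³ along +x.
B₁ = 2(10⁻⁷)(0.0651)/(0.980)³ = 1.383×10⁻⁸ T.
τ = m₂ B₁ sinθ.
τ = (7.40)(1.383×10⁻⁸)·sin42° = 6.850×10⁻⁸ N·m.

τ ≈ 6.85×10⁻⁸ N·m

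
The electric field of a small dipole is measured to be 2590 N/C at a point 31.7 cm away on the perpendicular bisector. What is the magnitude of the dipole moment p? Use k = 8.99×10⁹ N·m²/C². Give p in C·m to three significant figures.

p ≈ 9.18×10⁻⁹ C·m

In the equatorial plane E = kp/r³, so p = Er³/(k).
p = (2590)·(0.317)³ / (8.99×10⁹) = 9.177×10⁻⁹ C·m.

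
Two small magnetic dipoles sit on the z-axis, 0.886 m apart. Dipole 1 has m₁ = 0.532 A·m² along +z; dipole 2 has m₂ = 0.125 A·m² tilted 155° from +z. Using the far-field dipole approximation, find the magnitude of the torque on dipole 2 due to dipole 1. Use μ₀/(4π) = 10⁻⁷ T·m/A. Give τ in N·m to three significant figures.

Dipole B is on the axis of dipole A, so B₁ there is axial: B₁ = (μ₀/4π)·2m₁/r³ along +z.
B₁ = 2(10⁻⁷)(0.532)/(0.886)³ = 1.530×10⁻⁷ T.
τ = m₂ B₁ sinθ.
τ = (0.125)(1.530×10⁻⁷)·sin155° = 8.082×10⁻⁹ N·m.

τ ≈ 8.08×10⁻⁹ N·m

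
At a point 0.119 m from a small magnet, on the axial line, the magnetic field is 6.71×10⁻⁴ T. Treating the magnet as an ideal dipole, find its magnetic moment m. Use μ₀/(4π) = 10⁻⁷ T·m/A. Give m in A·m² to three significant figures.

m ≈ 5.65 A·m²

On axis B = (μ₀/4π)·2m/r³, so m = Br³·4π/(μ₀·2).
m = (6.71×10⁻⁴)·(0.119)³ / (2·10⁻⁷) = 5.654 A·m².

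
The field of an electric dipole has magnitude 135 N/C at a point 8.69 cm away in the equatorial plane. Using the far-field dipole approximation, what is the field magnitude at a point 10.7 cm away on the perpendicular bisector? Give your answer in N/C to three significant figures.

Dipole fields scale as 1/r³ in the far field; the geometry is the same at both points.
E₂ = E₁ · (r₁/r₂)³ = 135 · (8.69/10.7)³.
(r₁/r₂)³ = (0.8121)³ = 0.5357.
E₂ ≈ 72.32 N/C.

E ≈ 72.3 N/C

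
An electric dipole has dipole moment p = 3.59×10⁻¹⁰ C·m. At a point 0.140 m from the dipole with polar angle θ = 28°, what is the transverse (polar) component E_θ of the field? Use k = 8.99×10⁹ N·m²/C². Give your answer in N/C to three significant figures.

E_θ ≈ 552 N/C

For a dipole, E_θ = (kp sinθ)/r³.
kp/r³ = (8.99×10⁹)(3.59×10⁻¹⁰)/(0.140)³ = 1176 N/C.
E_θ = 1176·sin28° = 552.2 N/C.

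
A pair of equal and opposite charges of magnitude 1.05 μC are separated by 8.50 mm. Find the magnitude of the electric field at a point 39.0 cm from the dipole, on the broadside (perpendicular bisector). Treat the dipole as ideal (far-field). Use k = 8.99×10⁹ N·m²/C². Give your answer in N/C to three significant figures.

Dipole moment p = qd = (1.05×10⁻⁶ C)(0.00850 m) = 8.925×10⁻⁹ C·m.
In the equatorial plane E = kp/r³.
E = (8.99×10⁹)(8.925×10⁻⁹) / (0.390)³ = 1353 N/C.

E ≈ 1350 N/C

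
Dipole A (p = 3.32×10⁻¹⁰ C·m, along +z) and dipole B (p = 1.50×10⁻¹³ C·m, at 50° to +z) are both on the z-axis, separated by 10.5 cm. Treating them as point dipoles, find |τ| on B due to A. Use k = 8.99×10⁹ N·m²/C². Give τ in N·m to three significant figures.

τ ≈ 5.93×10⁻¹⁰ N·m

The second dipole sits on the axis of the first, so the field there is axial: E₁ = 2kp₁/r³ along +z.
E₁ = 2(8.99×10⁹)(3.32×10⁻¹⁰)/(0.105)³ = 5157 N/C.
Torque on the second dipole: τ = p₂ E₁ sinθ.
τ = (1.50×10⁻¹³)(5157)·sin50° = 5.925×10⁻¹⁰ N·m.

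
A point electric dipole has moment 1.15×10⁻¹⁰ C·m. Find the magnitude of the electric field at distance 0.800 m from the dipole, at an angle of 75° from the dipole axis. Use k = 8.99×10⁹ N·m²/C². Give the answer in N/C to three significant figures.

E ≈ 2.21 N/C

At angle θ the dipole field magnitude is E = (kp/r³)·√(1 + 3cos²θ).
kp/r³ = (8.99×10⁹)(1.15×10⁻¹⁰) / (0.800)³ = 2.019 N/C.
√(1 + 3cos²75°) = √(1 + 3·0.0670) = √1.2010 ≈ 1.0959.
E ≈ 2.019 × 1.096 = 2.213 N/C.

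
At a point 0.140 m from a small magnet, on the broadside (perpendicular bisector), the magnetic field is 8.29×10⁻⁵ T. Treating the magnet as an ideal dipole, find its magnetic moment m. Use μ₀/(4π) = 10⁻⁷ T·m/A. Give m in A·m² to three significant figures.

m ≈ 2.27 A·m²

In the equatorial plane B = (μ₀/4π)·m/r³, so m = Br³·4π/(μ₀).
m = (8.29×10⁻⁵)·(0.140)³ / (10⁻⁷) = 2.275 A·m².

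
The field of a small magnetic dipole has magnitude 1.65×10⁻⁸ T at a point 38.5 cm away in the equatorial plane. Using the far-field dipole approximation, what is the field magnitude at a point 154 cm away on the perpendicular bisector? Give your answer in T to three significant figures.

B ≈ 2.58×10⁻¹⁰ T

Dipole fields scale as 1/r³ in the far field; the geometry is the same at both points.
B₂ = B₁ · (r₁/r₂)³ = 1.65×10⁻⁸ · (38.5/154)³.
(r₁/r₂)³ = (0.25)³ = 0.01562.
B₂ ≈ 2.578×10⁻¹⁰ T.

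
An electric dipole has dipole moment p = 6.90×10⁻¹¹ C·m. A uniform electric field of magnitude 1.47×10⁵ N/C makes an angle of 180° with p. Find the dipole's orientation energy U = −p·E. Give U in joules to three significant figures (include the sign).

U ≈ 1.01×10⁻⁵ J

U = −p·E = −pE cosθ.
U = −(6.90×10⁻¹¹)(1.47×10⁵)·cos180° = 1.014×10⁻⁵ J.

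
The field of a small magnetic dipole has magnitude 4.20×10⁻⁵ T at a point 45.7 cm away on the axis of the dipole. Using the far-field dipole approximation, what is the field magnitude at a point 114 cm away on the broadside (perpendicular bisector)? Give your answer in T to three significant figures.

B ≈ 1.35×10⁻⁶ T

Dipole fields scale as 1/r³ in the far field.
The axial field is twice the equatorial field at the same r, so the geometry factor is 1/2.
B₂ = B₁ · (1/2) · (r₁/r₂)³ = 4.20×10⁻⁵ · 0.5 · (45.7/114)³.
(r₁/r₂)³ = (0.4009)³ = 0.06442.
B₂ ≈ 1.353×10⁻⁶ T.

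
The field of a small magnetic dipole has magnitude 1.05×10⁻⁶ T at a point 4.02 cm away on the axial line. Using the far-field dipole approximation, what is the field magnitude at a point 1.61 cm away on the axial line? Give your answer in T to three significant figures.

B ≈ 1.63×10⁻⁵ T

Dipole fields scale as 1/r³ in the far field; the geometry is the same at both points.
B₂ = B₁ · (r₁/r₂)³ = 1.05×10⁻⁶ · (4.02/1.61)³.
(r₁/r₂)³ = (2.497)³ = 15.57.
B₂ ≈ 1.635×10⁻⁵ T.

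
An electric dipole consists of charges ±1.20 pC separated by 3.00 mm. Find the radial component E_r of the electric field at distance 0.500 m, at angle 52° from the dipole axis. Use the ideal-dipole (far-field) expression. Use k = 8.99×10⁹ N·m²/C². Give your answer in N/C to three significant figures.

E_r ≈ 3.19×10⁻⁴ N/C

Dipole moment p = qd = (1.20×10⁻¹² C)(0.00300 m) = 3.60×10⁻¹⁵ C·m.
For a dipole, E_r = (2kp cosθ)/r³.
kp/r³ = (8.99×10⁹)(3.60×10⁻¹⁵)/(0.500)³ = 2.589×10⁻⁴ N/C.
E_r = 2·2.589×10⁻⁴·cos52° = 3.188×10⁻⁴ N/C.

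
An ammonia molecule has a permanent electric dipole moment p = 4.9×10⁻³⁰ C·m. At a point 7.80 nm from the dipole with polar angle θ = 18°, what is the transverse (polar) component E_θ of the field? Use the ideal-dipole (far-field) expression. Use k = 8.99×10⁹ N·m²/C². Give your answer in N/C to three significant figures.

For a dipole, E_θ = (kp sinθ)/r³.
kp/r³ = (8.99×10⁹)(4.90×10⁻³⁰)/(7.80×10⁻⁹)³ = 9.283×10⁴ N/C.
E_θ = 9.283×10⁴·sin18° = 2.868×10⁴ N/C.

E_θ ≈ 2.87×10⁴ N/C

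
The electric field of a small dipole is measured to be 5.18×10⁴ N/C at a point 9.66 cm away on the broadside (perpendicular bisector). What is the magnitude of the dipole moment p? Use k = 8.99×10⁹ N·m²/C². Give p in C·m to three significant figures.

p ≈ 5.19×10⁻⁹ C·m

In the equatorial plane E = kp/r³, so p = Er³/(k).
p = (5.18×10⁴)·(0.0966)³ / (8.99×10⁹) = 5.194×10⁻⁹ C·m.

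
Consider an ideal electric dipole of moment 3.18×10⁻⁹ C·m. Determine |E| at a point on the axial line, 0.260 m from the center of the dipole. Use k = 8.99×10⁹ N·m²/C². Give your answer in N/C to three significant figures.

E ≈ 3250 N/C

On the dipole axis E = 2kp/r³.
E = 2·(8.99×10⁹)(3.18×10⁻⁹) / (0.260)³ = 3253 N/C.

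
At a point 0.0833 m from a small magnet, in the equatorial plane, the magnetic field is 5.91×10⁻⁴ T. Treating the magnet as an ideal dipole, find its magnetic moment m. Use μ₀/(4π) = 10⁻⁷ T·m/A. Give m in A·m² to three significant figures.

In the equatorial plane B = (μ₀/4π)·m/r³, so m = Br³·4π/(μ₀).
m = (5.91×10⁻⁴)·(0.0833)³ / (10⁻⁷) = 3.416 A·m².

m ≈ 3.42 A·m²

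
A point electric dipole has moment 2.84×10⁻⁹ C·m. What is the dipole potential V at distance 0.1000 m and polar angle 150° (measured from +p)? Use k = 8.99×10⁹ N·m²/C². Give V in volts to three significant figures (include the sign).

The dipole potential is V = kp cosθ / r².
V = (8.99×10⁹)(2.84×10⁻⁹)·cos150° / (0.100)² = -2211 V.

V ≈ -2210 V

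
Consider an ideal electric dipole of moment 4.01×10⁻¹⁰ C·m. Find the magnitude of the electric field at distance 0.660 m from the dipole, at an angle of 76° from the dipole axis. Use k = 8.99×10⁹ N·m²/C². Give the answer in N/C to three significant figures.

E ≈ 13.6 N/C

At angle θ the dipole field magnitude is E = (kp/r³)·√(1 + 3cos²θ).
kp/r³ = (8.99×10⁹)(4.01×10⁻¹⁰) / (0.660)³ = 12.54 N/C.
√(1 + 3cos²76°) = √(1 + 3·0.0585) = √1.1756 ≈ 1.0842.
E ≈ 12.54 × 1.084 = 13.60 N/C.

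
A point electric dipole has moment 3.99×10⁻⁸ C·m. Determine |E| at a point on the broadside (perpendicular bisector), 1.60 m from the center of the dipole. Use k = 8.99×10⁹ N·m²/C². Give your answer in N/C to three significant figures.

In the equatorial plane E = kp/r³.
E = (8.99×10⁹)(3.99×10⁻⁸) / (1.60)³ = 87.57 N/C.

E ≈ 87.6 N/C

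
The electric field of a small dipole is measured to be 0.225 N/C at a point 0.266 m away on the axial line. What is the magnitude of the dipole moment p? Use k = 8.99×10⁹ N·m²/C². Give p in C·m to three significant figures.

On axis E = 2kp/r³, so p = Er³/(2k).
p = (0.225)·(0.266)³ / (2·8.99×10⁹) = 2.355×10⁻¹³ C·m.

p ≈ 2.36×10⁻¹³ C·m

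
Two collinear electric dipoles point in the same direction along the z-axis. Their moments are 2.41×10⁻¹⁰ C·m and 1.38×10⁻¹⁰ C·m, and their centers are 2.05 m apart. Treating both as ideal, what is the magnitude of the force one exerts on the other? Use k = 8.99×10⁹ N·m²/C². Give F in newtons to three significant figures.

F ≈ 1.02×10⁻¹⁰ N

On-axis field of dipole 1 at distance r: E = 2kp₁/r³. Force on dipole 2 is F = p₂·dE/dr (gradient along axis).
dE/dr = −6kp₁/r⁴, so |F| = 6kp₁p₂/r⁴ (attractive for aligned moments).
F = 6(8.99×10⁹)(2.41×10⁻¹⁰)(1.38×10⁻¹⁰)/(2.05)⁴ = 1.016×10⁻¹⁰ N.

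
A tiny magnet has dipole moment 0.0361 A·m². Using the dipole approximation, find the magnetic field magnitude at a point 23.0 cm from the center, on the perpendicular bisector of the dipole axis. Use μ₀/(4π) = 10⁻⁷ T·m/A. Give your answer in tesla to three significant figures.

B ≈ 2.97×10⁻⁷ T

In the equatorial plane B = (μ₀/4π)·m/r³ (half the axial value).
B = (10⁻⁷)·(0.0361) / (0.230)³ = 2.967×10⁻⁷ T.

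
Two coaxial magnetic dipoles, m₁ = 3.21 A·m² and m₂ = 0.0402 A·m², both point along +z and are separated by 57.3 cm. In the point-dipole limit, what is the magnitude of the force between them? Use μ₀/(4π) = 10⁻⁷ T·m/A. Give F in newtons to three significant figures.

On-axis B of dipole 1: B = (μ₀/4π)·2m₁/r³. Force on dipole 2: F = m₂·dB/dr.
dB/dr = −(μ₀/4π)·6m₁/r⁴, so |F| = (μ₀/4π)·6m₁m₂/r⁴.
F = 6(10⁻⁷)(3.21)(0.0402)/(0.573)⁴ = 7.182×10⁻⁷ N.

F ≈ 7.18×10⁻⁷ N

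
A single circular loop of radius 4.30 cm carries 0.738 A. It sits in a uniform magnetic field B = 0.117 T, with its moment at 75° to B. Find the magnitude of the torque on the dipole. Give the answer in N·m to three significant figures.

τ ≈ 4.84×10⁻⁴ N·m

Magnetic moment m = IA = Iπa² = (0.738)·π·(0.0430)² = 0.004287 A·m².
Torque on a magnetic dipole: τ = mB sinθ.
τ = (0.004287)(0.117)·sin75° = 4.845×10⁻⁴ N·m.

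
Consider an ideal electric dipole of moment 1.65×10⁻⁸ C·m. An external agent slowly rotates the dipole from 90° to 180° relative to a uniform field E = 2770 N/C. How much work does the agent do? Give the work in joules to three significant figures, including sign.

W ≈ 4.57×10⁻⁵ J

W_ext = ΔU = U(θ₂) − U(θ₁) = −pE cosθ₂ − (−pE cosθ₁) = pE(cosθ₁ − cosθ₂).
W = (1.65×10⁻⁸)(2770)·(cos90° − cos180°) = (4.570×10⁻⁵)·(+1.0000) = 4.570×10⁻⁵ J.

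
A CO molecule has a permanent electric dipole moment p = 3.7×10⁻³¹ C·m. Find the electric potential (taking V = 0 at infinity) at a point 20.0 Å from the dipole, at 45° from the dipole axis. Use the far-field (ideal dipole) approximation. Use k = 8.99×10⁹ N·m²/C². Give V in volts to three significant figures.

The dipole potential is V = kp cosθ / r².
V = (8.99×10⁹)(3.70×10⁻³¹)·cos45° / (2.00×10⁻⁹)² = 5.880×10⁻⁴ V.

V ≈ 5.88×10⁻⁴ V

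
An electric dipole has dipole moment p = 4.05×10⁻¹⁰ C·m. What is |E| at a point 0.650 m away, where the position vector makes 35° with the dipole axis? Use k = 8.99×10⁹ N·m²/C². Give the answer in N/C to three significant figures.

At angle θ the dipole field magnitude is E = (kp/r³)·√(1 + 3cos²θ).
kp/r³ = (8.99×10⁹)(4.05×10⁻¹⁰) / (0.650)³ = 13.26 N/C.
√(1 + 3cos²35°) = √(1 + 3·0.6710) = √3.0130 ≈ 1.7358.
E ≈ 13.26 × 1.736 = 23.01 N/C.

E ≈ 23.0 N/C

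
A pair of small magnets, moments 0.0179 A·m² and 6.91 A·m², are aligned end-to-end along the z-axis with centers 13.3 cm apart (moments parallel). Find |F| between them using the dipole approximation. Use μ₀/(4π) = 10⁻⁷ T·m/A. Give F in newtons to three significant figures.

On-axis B of dipole 1: B = (μ₀/4π)·2m₁/r³. Force on dipole 2: F = m₂·dB/dr.
dB/dr = −(μ₀/4π)·6m₁/r⁴, so |F| = (μ₀/4π)·6m₁m₂/r⁴.
F = 6(10⁻⁷)(0.0179)(6.91)/(0.133)⁴ = 2.372×10⁻⁴ N.

F ≈ 2.37×10⁻⁴ N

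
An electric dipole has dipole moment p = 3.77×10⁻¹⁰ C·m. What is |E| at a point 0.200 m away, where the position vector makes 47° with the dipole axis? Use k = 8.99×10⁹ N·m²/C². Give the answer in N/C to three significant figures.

At angle θ the dipole field magnitude is E = (kp/r³)·√(1 + 3cos²θ).
kp/r³ = (8.99×10⁹)(3.77×10⁻¹⁰) / (0.200)³ = 423.7 N/C.
√(1 + 3cos²47°) = √(1 + 3·0.4651) = √2.3954 ≈ 1.5477.
E ≈ 423.7 × 1.548 = 655.7 N/C.

E ≈ 656 N/C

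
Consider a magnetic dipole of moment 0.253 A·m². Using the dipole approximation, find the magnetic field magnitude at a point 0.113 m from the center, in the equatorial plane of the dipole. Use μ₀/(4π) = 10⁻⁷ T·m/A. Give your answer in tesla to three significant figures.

B ≈ 1.75×10⁻⁵ T

In the equatorial plane B = (μ₀/4π)·m/r³ (half the axial value).
B = (10⁻⁷)·(0.253) / (0.113)³ = 1.753×10⁻⁵ T.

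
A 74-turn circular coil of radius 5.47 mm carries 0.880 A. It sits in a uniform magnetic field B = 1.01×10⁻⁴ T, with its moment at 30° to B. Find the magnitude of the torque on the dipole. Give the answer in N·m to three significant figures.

τ ≈ 3.09×10⁻⁷ N·m

m = NIA = NIπa² = 74·(0.880)·π·(0.00547)² = 0.006121 A·m².
Torque on a magnetic dipole: τ = mB sinθ.
τ = (0.006121)(1.01×10⁻⁴)·sin30° = 3.091×10⁻⁷ N·m.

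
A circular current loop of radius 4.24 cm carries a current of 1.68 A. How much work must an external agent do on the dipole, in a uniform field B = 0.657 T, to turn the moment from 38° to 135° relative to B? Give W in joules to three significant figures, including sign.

W ≈ 0.00932 J

Magnetic moment m = IA = Iπa² = (1.68)·π·(0.0424)² = 0.009488 A·m².
W_ext = ΔU = −mB cosθ₂ + mB cosθ₁ = mB(cosθ₁ − cosθ₂).
W = (0.009488)(0.657)·(cos38° − cos135°) = (0.006234)·(+1.4951) = 0.009320 J.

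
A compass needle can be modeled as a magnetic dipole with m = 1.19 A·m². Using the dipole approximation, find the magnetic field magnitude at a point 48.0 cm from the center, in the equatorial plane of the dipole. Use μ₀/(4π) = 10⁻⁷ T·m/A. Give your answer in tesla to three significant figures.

In the equatorial plane B = (μ₀/4π)·m/r³ (half the axial value).
B = (10⁻⁷)·(1.19) / (0.480)³ = 1.076×10⁻⁶ T.

B ≈ 1.08×10⁻⁶ T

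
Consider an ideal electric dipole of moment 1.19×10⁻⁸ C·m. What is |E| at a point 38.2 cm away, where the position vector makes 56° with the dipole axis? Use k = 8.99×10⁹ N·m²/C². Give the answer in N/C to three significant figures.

At angle θ the dipole field magnitude is E = (kp/r³)·√(1 + 3cos²θ).
kp/r³ = (8.99×10⁹)(1.19×10⁻⁸) / (0.382)³ = 1919 N/C.
√(1 + 3cos²56°) = √(1 + 3·0.3127) = √1.9381 ≈ 1.3922.
E ≈ 1919 × 1.392 = 2672 N/C.

E ≈ 2670 N/C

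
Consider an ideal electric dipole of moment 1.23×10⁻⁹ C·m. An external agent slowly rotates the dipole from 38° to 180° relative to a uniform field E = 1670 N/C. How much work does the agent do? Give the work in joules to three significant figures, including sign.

W ≈ 3.67×10⁻⁶ J

W_ext = ΔU = U(θ₂) − U(θ₁) = −pE cosθ₂ − (−pE cosθ₁) = pE(cosθ₁ − cosθ₂).
W = (1.23×10⁻⁹)(1670)·(cos38° − cos180°) = (2.054×10⁻⁶)·(+1.7880) = 3.673×10⁻⁶ J.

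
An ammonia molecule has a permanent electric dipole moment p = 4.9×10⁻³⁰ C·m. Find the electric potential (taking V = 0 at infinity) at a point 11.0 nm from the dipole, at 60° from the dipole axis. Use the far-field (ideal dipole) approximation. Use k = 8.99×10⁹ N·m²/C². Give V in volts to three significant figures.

The dipole potential is V = kp cosθ / r².
V = (8.99×10⁹)(4.90×10⁻³⁰)·cos60° / (1.10×10⁻⁸)² = 1.820×10⁻⁴ V.

V ≈ 1.82×10⁻⁴ V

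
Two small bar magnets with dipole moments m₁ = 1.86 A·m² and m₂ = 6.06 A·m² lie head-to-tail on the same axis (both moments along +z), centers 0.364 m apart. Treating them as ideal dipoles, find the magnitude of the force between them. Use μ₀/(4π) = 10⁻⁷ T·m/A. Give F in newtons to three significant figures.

F ≈ 3.85×10⁻⁴ N

On-axis B of dipole 1: B = (μ₀/4π)·2m₁/r³. Force on dipole 2: F = m₂·dB/dr.
dB/dr = −(μ₀/4π)·6m₁/r⁴, so |F| = (μ₀/4π)·6m₁m₂/r⁴.
F = 6(10⁻⁷)(1.86)(6.06)/(0.364)⁴ = 3.852×10⁻⁴ N.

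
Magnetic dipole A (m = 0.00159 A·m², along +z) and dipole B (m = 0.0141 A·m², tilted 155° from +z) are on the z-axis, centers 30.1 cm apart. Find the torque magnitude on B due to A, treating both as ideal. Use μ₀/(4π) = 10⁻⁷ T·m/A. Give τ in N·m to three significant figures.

τ ≈ 6.95×10⁻¹¹ N·m

Dipole B is on the axis of dipole A, so B₁ there is axial: B₁ = (μ₀/4π)·2m₁/r³ along +z.
B₁ = 2(10⁻⁷)(0.00159)/(0.301)³ = 1.166×10⁻⁸ T.
τ = m₂ B₁ sinθ.
τ = (0.0141)(1.166×10⁻⁸)·sin155° = 6.949×10⁻¹¹ N·m.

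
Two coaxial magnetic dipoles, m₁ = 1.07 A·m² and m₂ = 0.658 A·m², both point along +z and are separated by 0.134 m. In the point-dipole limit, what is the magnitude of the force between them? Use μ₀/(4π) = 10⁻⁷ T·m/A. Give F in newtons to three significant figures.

On-axis B of dipole 1: B = (μ₀/4π)·2m₁/r³. Force on dipole 2: F = m₂·dB/dr.
dB/dr = −(μ₀/4π)·6m₁/r⁴, so |F| = (μ₀/4π)·6m₁m₂/r⁴.
F = 6(10⁻⁷)(1.07)(0.658)/(0.134)⁴ = 0.001310 N.

F ≈ 0.00131 N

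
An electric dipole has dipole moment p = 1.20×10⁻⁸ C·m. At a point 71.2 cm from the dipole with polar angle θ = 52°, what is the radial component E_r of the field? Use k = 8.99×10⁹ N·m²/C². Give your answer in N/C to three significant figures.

For a dipole, E_r = (2kp cosθ)/r³.
kp/r³ = (8.99×10⁹)(1.20×10⁻⁸)/(0.712)³ = 298.9 N/C.
E_r = 2·298.9·cos52° = 368.0 N/C.

E_r ≈ 368 N/C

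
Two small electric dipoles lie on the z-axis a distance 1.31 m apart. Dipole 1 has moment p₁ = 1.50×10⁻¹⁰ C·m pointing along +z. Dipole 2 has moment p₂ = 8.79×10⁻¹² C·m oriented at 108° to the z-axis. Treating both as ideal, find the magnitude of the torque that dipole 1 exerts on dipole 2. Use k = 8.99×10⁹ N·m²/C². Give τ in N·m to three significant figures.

τ ≈ 1.00×10⁻¹¹ N·m

The second dipole sits on the axis of the first, so the field there is axial: E₁ = 2kp₁/r³ along +z.
E₁ = 2(8.99×10⁹)(1.50×10⁻¹⁰)/(1.31)³ = 1.200 N/C.
Torque on the second dipole: τ = p₂ E₁ sinθ.
τ = (8.79×10⁻¹²)(1.200)·sin108° = 1.003×10⁻¹¹ N·m.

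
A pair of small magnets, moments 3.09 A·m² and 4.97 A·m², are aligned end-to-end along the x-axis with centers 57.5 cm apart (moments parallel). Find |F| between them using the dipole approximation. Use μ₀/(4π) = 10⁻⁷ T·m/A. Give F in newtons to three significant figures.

On-axis B of dipole 1: B = (μ₀/4π)·2m₁/r³. Force on dipole 2: F = m₂·dB/dr.
dB/dr = −(μ₀/4π)·6m₁/r⁴, so |F| = (μ₀/4π)·6m₁m₂/r⁴.
F = 6(10⁻⁷)(3.09)(4.97)/(0.575)⁴ = 8.429×10⁻⁵ N.

F ≈ 8.43×10⁻⁵ N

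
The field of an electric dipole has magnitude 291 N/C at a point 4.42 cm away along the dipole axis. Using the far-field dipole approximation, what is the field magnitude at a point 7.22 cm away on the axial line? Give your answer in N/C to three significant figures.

E ≈ 66.8 N/C

Dipole fields scale as 1/r³ in the far field; the geometry is the same at both points.
E₂ = E₁ · (r₁/r₂)³ = 291 · (4.42/7.22)³.
(r₁/r₂)³ = (0.6122)³ = 0.2294.
E₂ ≈ 66.76 N/C.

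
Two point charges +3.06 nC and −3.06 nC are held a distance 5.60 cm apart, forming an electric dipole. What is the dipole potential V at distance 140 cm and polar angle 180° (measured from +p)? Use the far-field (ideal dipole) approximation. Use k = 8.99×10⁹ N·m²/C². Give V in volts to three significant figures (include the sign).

Dipole moment p = qd = (3.06×10⁻⁹ C)(0.0560 m) = 1.714×10⁻¹⁰ C·m.
The dipole potential is V = kp cosθ / r².
V = (8.99×10⁹)(1.714×10⁻¹⁰)·cos180° / (1.40)² = -0.7862 V.

V ≈ -0.786 V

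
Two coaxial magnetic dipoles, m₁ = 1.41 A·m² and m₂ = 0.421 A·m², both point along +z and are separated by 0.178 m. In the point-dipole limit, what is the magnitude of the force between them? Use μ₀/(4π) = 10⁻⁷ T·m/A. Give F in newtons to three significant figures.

On-axis B of dipole 1: B = (μ₀/4π)·2m₁/r³. Force on dipole 2: F = m₂·dB/dr.
dB/dr = −(μ₀/4π)·6m₁/r⁴, so |F| = (μ₀/4π)·6m₁m₂/r⁴.
F = 6(10⁻⁷)(1.41)(0.421)/(0.178)⁴ = 3.548×10⁻⁴ N.

F ≈ 3.55×10⁻⁴ N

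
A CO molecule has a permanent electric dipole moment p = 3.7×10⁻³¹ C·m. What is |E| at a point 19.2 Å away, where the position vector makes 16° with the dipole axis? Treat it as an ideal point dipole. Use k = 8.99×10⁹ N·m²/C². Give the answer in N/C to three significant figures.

E ≈ 9.13×10⁵ N/C

At angle θ the dipole field magnitude is E = (kp/r³)·√(1 + 3cos²θ).
kp/r³ = (8.99×10⁹)(3.70×10⁻³¹) / (1.92×10⁻⁹)³ = 4.700×10⁵ N/C.
√(1 + 3cos²16°) = √(1 + 3·0.9240) = √3.7721 ≈ 1.9422.
E ≈ 4.700×10⁵ × 1.942 = 9.127×10⁵ N/C.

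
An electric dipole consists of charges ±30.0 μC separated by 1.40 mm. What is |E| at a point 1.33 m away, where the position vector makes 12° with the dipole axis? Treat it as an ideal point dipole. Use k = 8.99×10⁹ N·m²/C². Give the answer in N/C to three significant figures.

E ≈ 316 N/C

Dipole moment p = qd = (3.00×10⁻⁵ C)(0.00140 m) = 4.20×10⁻⁸ C·m.
At angle θ the dipole field magnitude is E = (kp/r³)·√(1 + 3cos²θ).
kp/r³ = (8.99×10⁹)(4.20×10⁻⁸) / (1.33)³ = 160.5 N/C.
√(1 + 3cos²12°) = √(1 + 3·0.9568) = √3.8703 ≈ 1.9673.
E ≈ 160.5 × 1.967 = 315.7 N/C.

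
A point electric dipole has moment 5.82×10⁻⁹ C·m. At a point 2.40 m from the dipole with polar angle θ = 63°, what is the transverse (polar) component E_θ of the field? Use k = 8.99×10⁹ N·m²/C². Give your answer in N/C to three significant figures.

For a dipole, E_θ = (kp sinθ)/r³.
kp/r³ = (8.99×10⁹)(5.82×10⁻⁹)/(2.40)³ = 3.785 N/C.
E_θ = 3.785·sin63° = 3.372 N/C.

E_θ ≈ 3.37 N/C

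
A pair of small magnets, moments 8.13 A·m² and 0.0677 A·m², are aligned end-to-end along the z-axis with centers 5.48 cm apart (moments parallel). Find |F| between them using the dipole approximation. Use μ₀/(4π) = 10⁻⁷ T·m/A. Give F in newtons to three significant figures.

On-axis B of dipole 1: B = (μ₀/4π)·2m₁/r³. Force on dipole 2: F = m₂·dB/dr.
dB/dr = −(μ₀/4π)·6m₁/r⁴, so |F| = (μ₀/4π)·6m₁m₂/r⁴.
F = 6(10⁻⁷)(8.13)(0.0677)/(0.0548)⁴ = 0.03662 N.

F ≈ 0.0366 N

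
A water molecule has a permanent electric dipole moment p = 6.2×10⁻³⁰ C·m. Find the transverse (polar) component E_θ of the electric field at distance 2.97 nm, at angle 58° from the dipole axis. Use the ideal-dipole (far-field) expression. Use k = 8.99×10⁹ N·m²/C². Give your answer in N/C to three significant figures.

For a dipole, E_θ = (kp sinθ)/r³.
kp/r³ = (8.99×10⁹)(6.20×10⁻³⁰)/(2.97×10⁻⁹)³ = 2.128×10⁶ N/C.
E_θ = 2.128×10⁶·sin58° = 1.804×10⁶ N/C.

E_θ ≈ 1.80×10⁶ N/C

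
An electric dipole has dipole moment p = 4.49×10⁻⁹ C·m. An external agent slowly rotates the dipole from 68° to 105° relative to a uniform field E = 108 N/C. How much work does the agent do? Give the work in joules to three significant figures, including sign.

W_ext = ΔU = U(θ₂) − U(θ₁) = −pE cosθ₂ − (−pE cosθ₁) = pE(cosθ₁ − cosθ₂).
W = (4.49×10⁻⁹)(108)·(cos68° − cos105°) = (4.849×10⁻⁷)·(+0.6334) = 3.072×10⁻⁷ J.

W ≈ 3.07×10⁻⁷ J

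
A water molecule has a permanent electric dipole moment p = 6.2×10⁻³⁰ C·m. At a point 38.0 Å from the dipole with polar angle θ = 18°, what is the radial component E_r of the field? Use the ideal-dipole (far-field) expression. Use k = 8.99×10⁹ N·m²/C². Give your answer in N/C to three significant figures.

For a dipole, E_r = (2kp cosθ)/r³.
kp/r³ = (8.99×10⁹)(6.20×10⁻³⁰)/(3.80×10⁻⁹)³ = 1.016×10⁶ N/C.
E_r = 2·1.016×10⁶·cos18° = 1.932×10⁶ N/C.

E_r ≈ 1.93×10⁶ N/C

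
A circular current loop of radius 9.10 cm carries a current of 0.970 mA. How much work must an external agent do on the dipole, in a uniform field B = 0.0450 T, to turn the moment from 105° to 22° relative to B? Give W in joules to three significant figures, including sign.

W ≈ -1.35×10⁻⁶ J

Magnetic moment m = IA = Iπa² = (9.70×10⁻⁴)·π·(0.0910)² = 2.524×10⁻⁵ A·m².
W_ext = ΔU = −mB cosθ₂ + mB cosθ₁ = mB(cosθ₁ − cosθ₂).
W = (2.524×10⁻⁵)(0.0450)·(cos105° − cos22°) = (1.136×10⁻⁶)·(-1.1860) = -1.347×10⁻⁶ J.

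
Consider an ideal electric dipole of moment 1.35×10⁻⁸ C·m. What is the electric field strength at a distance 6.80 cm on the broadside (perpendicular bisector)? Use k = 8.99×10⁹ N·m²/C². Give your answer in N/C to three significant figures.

In the equatorial plane E = kp/r³.
E = (8.99×10⁹)(1.35×10⁻⁸) / (0.0680)³ = 3.860×10⁵ N/C.

E ≈ 3.86×10⁵ N/C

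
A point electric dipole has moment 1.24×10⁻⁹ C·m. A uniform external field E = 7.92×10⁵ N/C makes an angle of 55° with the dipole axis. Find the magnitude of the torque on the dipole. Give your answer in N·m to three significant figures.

τ ≈ 8.04×10⁻⁴ N·m

Torque on an electric dipole: τ = pE sinθ.
τ = (1.24×10⁻⁹)(7.92×10⁵)·sin55° = 8.045×10⁻⁴ N·m.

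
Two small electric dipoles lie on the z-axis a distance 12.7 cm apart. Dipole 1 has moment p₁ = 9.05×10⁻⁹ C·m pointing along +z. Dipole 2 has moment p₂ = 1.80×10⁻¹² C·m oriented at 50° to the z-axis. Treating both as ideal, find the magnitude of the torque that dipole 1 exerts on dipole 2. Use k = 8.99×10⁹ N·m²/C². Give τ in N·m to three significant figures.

The second dipole sits on the axis of the first, so the field there is axial: E₁ = 2kp₁/r³ along +z.
E₁ = 2(8.99×10⁹)(9.05×10⁻⁹)/(0.127)³ = 7.944×10⁴ N/C.
Torque on the second dipole: τ = p₂ E₁ sinθ.
τ = (1.80×10⁻¹²)(7.944×10⁴)·sin50° = 1.095×10⁻⁷ N·m.

τ ≈ 1.10×10⁻⁷ N·m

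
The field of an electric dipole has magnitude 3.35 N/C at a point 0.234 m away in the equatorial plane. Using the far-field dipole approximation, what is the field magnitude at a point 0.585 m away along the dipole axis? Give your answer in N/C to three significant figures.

E ≈ 0.429 N/C

Dipole fields scale as 1/r³ in the far field.
The axial field is twice the equatorial field at the same r, so the geometry factor is 2/1.
E₂ = E₁ · (2/1) · (r₁/r₂)³ = 3.35 · 2 · (0.234/0.585)³.
(r₁/r₂)³ = (0.4)³ = 0.064.
E₂ ≈ 0.4288 N/C.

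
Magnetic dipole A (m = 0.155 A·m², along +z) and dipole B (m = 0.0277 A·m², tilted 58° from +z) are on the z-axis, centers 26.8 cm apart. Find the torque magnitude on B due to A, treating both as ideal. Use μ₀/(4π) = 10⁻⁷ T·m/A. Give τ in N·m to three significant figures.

Dipole B is on the axis of dipole A, so B₁ there is axial: B₁ = (μ₀/4π)·2m₁/r³ along +z.
B₁ = 2(10⁻⁷)(0.155)/(0.268)³ = 1.610×10⁻⁶ T.
τ = m₂ B₁ sinθ.
τ = (0.0277)(1.610×10⁻⁶)·sin58° = 3.783×10⁻⁸ N·m.

τ ≈ 3.78×10⁻⁸ N·m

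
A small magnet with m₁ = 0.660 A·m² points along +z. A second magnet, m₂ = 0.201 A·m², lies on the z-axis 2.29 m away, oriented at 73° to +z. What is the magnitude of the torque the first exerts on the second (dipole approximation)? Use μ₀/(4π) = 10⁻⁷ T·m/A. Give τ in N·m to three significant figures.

τ ≈ 2.11×10⁻⁹ N·m

Dipole B is on the axis of dipole A, so B₁ there is axial: B₁ = (μ₀/4π)·2m₁/r³ along +z.
B₁ = 2(10⁻⁷)(0.660)/(2.29)³ = 1.099×10⁻⁸ T.
τ = m₂ B₁ sinθ.
τ = (0.201)(1.099×10⁻⁸)·sin73° = 2.113×10⁻⁹ N·m.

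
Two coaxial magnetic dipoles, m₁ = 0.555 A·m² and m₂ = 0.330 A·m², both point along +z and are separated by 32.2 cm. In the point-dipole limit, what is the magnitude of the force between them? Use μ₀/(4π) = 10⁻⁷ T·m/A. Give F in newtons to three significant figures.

On-axis B of dipole 1: B = (μ₀/4π)·2m₁/r³. Force on dipole 2: F = m₂·dB/dr.
dB/dr = −(μ₀/4π)·6m₁/r⁴, so |F| = (μ₀/4π)·6m₁m₂/r⁴.
F = 6(10⁻⁷)(0.555)(0.330)/(0.322)⁴ = 1.022×10⁻⁵ N.

F ≈ 1.02×10⁻⁵ N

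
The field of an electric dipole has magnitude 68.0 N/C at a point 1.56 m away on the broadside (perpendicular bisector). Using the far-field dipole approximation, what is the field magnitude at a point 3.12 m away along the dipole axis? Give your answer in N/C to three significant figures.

E ≈ 17.0 N/C

Dipole fields scale as 1/r³ in the far field.
The axial field is twice the equatorial field at the same r, so the geometry factor is 2/1.
E₂ = E₁ · (2/1) · (r₁/r₂)³ = 68.0 · 2 · (1.56/3.12)³.
(r₁/r₂)³ = (0.5)³ = 0.125.
E₂ ≈ 17.00 N/C.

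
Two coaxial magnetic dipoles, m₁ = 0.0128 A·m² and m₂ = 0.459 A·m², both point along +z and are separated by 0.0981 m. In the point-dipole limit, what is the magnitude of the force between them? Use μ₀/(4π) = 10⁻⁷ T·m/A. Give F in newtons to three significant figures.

F ≈ 3.81×10⁻⁵ N

On-axis B of dipole 1: B = (μ₀/4π)·2m₁/r³. Force on dipole 2: F = m₂·dB/dr.
dB/dr = −(μ₀/4π)·6m₁/r⁴, so |F| = (μ₀/4π)·6m₁m₂/r⁴.
F = 6(10⁻⁷)(0.0128)(0.459)/(0.0981)⁴ = 3.806×10⁻⁵ N.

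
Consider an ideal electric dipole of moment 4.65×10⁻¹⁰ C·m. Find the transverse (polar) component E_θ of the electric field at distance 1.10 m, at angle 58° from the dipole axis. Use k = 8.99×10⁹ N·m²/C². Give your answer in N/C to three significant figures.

E_θ ≈ 2.66 N/C

For a dipole, E_θ = (kp sinθ)/r³.
kp/r³ = (8.99×10⁹)(4.65×10⁻¹⁰)/(1.10)³ = 3.141 N/C.
E_θ = 3.141·sin58° = 2.664 N/C.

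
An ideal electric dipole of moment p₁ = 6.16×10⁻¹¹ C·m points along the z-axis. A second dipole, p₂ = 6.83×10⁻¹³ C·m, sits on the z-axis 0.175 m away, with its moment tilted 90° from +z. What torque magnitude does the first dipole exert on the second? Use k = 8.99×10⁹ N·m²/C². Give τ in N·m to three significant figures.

τ ≈ 1.41×10⁻¹⁰ N·m

The second dipole sits on the axis of the first, so the field there is axial: E₁ = 2kp₁/r³ along +z.
E₁ = 2(8.99×10⁹)(6.16×10⁻¹¹)/(0.175)³ = 206.7 N/C.
Torque on the second dipole: τ = p₂ E₁ sinθ.
τ = (6.83×10⁻¹³)(206.7)·sin90° = 1.411×10⁻¹⁰ N·m.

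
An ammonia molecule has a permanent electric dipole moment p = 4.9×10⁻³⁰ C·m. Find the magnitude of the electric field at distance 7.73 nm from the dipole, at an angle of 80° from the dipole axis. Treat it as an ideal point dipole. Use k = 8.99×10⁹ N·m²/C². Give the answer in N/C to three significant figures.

At angle θ the dipole field magnitude is E = (kp/r³)·√(1 + 3cos²θ).
kp/r³ = (8.99×10⁹)(4.90×10⁻³⁰) / (7.73×10⁻⁹)³ = 9.537×10⁴ N/C.
√(1 + 3cos²80°) = √(1 + 3·0.0302) = √1.0905 ≈ 1.0443.
E ≈ 9.537×10⁴ × 1.044 = 9.959×10⁴ N/C.

E ≈ 9.96×10⁴ N/C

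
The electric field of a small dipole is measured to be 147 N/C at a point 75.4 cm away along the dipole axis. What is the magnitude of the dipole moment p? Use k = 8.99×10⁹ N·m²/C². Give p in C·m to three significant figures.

On axis E = 2kp/r³, so p = Er³/(2k).
p = (147)·(0.754)³ / (2·8.99×10⁹) = 3.505×10⁻⁹ C·m.

p ≈ 3.50×10⁻⁹ C·m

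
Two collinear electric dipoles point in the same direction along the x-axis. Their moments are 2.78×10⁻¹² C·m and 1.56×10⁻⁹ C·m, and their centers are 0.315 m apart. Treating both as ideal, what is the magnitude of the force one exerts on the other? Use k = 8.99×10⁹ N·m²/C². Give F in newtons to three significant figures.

On-axis field of dipole 1 at distance r: E = 2kp₁/r³. Force on dipole 2 is F = p₂·dE/dr (gradient along axis).
dE/dr = −6kp₁/r⁴, so |F| = 6kp₁p₂/r⁴ (attractive for aligned moments).
F = 6(8.99×10⁹)(2.78×10⁻¹²)(1.56×10⁻⁹)/(0.315)⁴ = 2.376×10⁻⁸ N.

F ≈ 2.38×10⁻⁸ N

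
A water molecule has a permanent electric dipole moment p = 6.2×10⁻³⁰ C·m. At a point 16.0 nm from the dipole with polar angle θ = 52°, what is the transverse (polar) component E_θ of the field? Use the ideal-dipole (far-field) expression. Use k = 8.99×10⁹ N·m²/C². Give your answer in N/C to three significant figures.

For a dipole, E_θ = (kp sinθ)/r³.
kp/r³ = (8.99×10⁹)(6.20×10⁻³⁰)/(1.60×10⁻⁸)³ = 1.361×10⁴ N/C.
E_θ = 1.361×10⁴·sin52° = 1.072×10⁴ N/C.

E_θ ≈ 1.07×10⁴ N/C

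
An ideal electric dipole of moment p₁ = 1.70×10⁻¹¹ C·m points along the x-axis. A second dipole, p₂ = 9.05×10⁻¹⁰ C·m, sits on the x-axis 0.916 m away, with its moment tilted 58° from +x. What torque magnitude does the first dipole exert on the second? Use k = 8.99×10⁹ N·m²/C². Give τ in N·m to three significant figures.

τ ≈ 3.05×10⁻¹⁰ N·m

The second dipole sits on the axis of the first, so the field there is axial: E₁ = 2kp₁/r³ along +x.
E₁ = 2(8.99×10⁹)(1.70×10⁻¹¹)/(0.916)³ = 0.3977 N/C.
Torque on the second dipole: τ = p₂ E₁ sinθ.
τ = (9.05×10⁻¹⁰)(0.3977)·sin58° = 3.052×10⁻¹⁰ N·m.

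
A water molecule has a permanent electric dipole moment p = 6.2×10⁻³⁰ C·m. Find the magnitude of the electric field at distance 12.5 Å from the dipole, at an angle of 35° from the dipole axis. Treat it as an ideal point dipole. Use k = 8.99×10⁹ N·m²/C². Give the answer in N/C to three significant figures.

At angle θ the dipole field magnitude is E = (kp/r³)·√(1 + 3cos²θ).
kp/r³ = (8.99×10⁹)(6.20×10⁻³⁰) / (1.25×10⁻⁹)³ = 2.854×10⁷ N/C.
√(1 + 3cos²35°) = √(1 + 3·0.6710) = √3.0130 ≈ 1.7358.
E ≈ 2.854×10⁷ × 1.736 = 4.954×10⁷ N/C.

E ≈ 4.95×10⁷ N/C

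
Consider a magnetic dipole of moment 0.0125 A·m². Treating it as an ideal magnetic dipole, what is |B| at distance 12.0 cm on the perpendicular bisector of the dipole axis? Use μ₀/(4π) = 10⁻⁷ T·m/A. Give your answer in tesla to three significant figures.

In the equatorial plane B = (μ₀/4π)·m/r³ (half the axial value).
B = (10⁻⁷)·(0.0125) / (0.120)³ = 7.234×10⁻⁷ T.

B ≈ 7.23×10⁻⁷ T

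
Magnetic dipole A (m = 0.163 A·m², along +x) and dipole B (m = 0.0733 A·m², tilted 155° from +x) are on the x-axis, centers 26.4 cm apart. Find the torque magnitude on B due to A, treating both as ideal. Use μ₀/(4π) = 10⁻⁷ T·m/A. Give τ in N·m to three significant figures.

Dipole B is on the axis of dipole A, so B₁ there is axial: B₁ = (μ₀/4π)·2m₁/r³ along +x.
B₁ = 2(10⁻⁷)(0.163)/(0.264)³ = 1.772×10⁻⁶ T.
τ = m₂ B₁ sinθ.
τ = (0.0733)(1.772×10⁻⁶)·sin155° = 5.489×10⁻⁸ N·m.

τ ≈ 5.49×10⁻⁸ N·m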